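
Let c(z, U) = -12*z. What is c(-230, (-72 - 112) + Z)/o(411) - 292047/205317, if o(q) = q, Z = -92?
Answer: 7089581/1339449 ≈ 5.2929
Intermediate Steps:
c(-230, (-72 - 112) + Z)/o(411) - 292047/205317 = -12*(-230)/411 - 292047/205317 = 2760*(1/411) - 292047*1/205317 = 920/137 - 13907/9777 = 7089581/1339449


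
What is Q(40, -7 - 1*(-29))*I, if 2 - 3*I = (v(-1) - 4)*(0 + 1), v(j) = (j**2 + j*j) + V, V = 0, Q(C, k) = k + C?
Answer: 248/3 ≈ 82.667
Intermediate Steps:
Q(C, k) = C + k
v(j) = 2*j**2 (v(j) = (j**2 + j*j) + 0 = (j**2 + j**2) + 0 = 2*j**2 + 0 = 2*j**2)
I = 4/3 (I = 2/3 - (2*(-1)**2 - 4)*(0 + 1)/3 = 2/3 - (2*1 - 4)/3 = 2/3 - (2 - 4)/3 = 2/3 - (-2)/3 = 2/3 - 1/3*(-2) = 2/3 + 2/3 = 4/3 ≈ 1.3333)
Q(40, -7 - 1*(-29))*I = (40 + (-7 - 1*(-29)))*(4/3) = (40 + (-7 + 29))*(4/3) = (40 + 22)*(4/3) = 62*(4/3) = 248/3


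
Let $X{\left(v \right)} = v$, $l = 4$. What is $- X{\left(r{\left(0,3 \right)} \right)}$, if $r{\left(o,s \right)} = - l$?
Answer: $4$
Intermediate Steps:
$r{\left(o,s \right)} = -4$ ($r{\left(o,s \right)} = \left(-1\right) 4 = -4$)
$- X{\left(r{\left(0,3 \right)} \right)} = \left(-1\right) \left(-4\right) = 4$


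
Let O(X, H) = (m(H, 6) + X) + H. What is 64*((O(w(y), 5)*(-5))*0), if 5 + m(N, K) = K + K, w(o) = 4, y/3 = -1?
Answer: 0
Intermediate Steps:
y = -3 (y = 3*(-1) = -3)
m(N, K) = -5 + 2*K (m(N, K) = -5 + (K + K) = -5 + 2*K)
O(X, H) = 7 + H + X (O(X, H) = ((-5 + 2*6) + X) + H = ((-5 + 12) + X) + H = (7 + X) + H = 7 + H + X)
64*((O(w(y), 5)*(-5))*0) = 64*(((7 + 5 + 4)*(-5))*0) = 64*((16*(-5))*0) = 64*(-80*0) = 64*0 = 0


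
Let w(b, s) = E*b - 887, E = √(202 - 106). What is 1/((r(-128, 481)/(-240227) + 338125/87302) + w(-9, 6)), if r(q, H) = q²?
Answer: -388462139972018122050014/339667704299650491814869265 + 15834141528966517784976*√6/339667704299650491814869265 ≈ -0.0010295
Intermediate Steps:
E = 4*√6 (E = √96 = 4*√6 ≈ 9.7980)
w(b, s) = -887 + 4*b*√6 (w(b, s) = (4*√6)*b - 887 = 4*b*√6 - 887 = -887 + 4*b*√6)
1/((r(-128, 481)/(-240227) + 338125/87302) + w(-9, 6)) = 1/(((-128)²/(-240227) + 338125/87302) + (-887 + 4*(-9)*√6)) = 1/((16384*(-1/240227) + 338125*(1/87302)) + (-887 - 36*√6)) = 1/((-16384/240227 + 338125/87302) + (-887 - 36*√6)) = 1/(79796398407/20972297554 + (-887 - 36*√6)) = 1/(-18522631531991/20972297554 - 36*√6)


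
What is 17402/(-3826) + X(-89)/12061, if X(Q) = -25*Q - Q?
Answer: -100516079/23072693 ≈ -4.3565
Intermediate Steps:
X(Q) = -26*Q
17402/(-3826) + X(-89)/12061 = 17402/(-3826) - 26*(-89)/12061 = 17402*(-1/3826) + 2314*(1/12061) = -8701/1913 + 2314/12061 = -100516079/23072693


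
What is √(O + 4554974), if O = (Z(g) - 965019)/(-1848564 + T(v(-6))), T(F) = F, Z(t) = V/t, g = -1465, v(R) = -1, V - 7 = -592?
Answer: 16*√208790469502553850209/108325909 ≈ 2134.2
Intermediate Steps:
V = -585 (V = 7 - 592 = -585)
Z(t) = -585/t
O = 56550090/108325909 (O = (-585/(-1465) - 965019)/(-1848564 - 1) = (-585*(-1/1465) - 965019)/(-1848565) = (117/293 - 965019)*(-1/1848565) = -282750450/293*(-1/1848565) = 56550090/108325909 ≈ 0.52204)
√(O + 4554974) = √(56550090/108325909 + 4554974) = √(493421755571456/108325909) = 16*√208790469502553850209/108325909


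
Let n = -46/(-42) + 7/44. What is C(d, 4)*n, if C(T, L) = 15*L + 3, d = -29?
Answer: 3477/44 ≈ 79.023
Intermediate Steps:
C(T, L) = 3 + 15*L
n = 1159/924 (n = -46*(-1/42) + 7*(1/44) = 23/21 + 7/44 = 1159/924 ≈ 1.2543)
C(d, 4)*n = (3 + 15*4)*(1159/924) = (3 + 60)*(1159/924) = 63*(1159/924) = 3477/44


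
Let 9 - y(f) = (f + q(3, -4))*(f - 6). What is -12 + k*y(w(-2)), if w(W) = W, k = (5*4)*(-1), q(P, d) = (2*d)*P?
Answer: 3968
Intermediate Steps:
q(P, d) = 2*P*d
k = -20 (k = 20*(-1) = -20)
y(f) = 9 - (-24 + f)*(-6 + f) (y(f) = 9 - (f + 2*3*(-4))*(f - 6) = 9 - (f - 24)*(-6 + f) = 9 - (-24 + f)*(-6 + f))
-12 + k*y(w(-2)) = -12 - 20*(-135 - 1*(-2)² + 30*(-2)) = -12 - 20*(-135 - 1*4 - 60) = -12 - 20*(-135 - 4 - 60) = -12 - 20*(-199) = -12 + 3980 = 3968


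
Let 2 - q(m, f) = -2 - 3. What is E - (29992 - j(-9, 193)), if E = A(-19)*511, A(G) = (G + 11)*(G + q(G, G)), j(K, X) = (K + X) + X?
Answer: 19441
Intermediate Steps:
j(K, X) = K + 2*X
q(m, f) = 7 (q(m, f) = 2 - (-2 - 3) = 2 - 1*(-5) = 2 + 5 = 7)
A(G) = (7 + G)*(11 + G) (A(G) = (G + 11)*(G + 7) = (11 + G)*(7 + G) = (7 + G)*(11 + G))
E = 49056 (E = (77 + (-19)² + 18*(-19))*511 = (77 + 361 - 342)*511 = 96*511 = 49056)
E - (29992 - j(-9, 193)) = 49056 - (29992 - (-9 + 2*193)) = 49056 - (29992 - (-9 + 386)) = 49056 - (29992 - 1*377) = 49056 - (29992 - 377) = 49056 - 1*29615 = 49056 - 29615 = 19441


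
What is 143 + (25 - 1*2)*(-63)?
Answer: -1306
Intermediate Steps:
143 + (25 - 1*2)*(-63) = 143 + (25 - 2)*(-63) = 143 + 23*(-63) = 143 - 1449 = -1306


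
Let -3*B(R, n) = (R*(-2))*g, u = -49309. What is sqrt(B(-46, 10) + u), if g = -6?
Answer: 5*I*sqrt(1965) ≈ 221.64*I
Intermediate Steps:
B(R, n) = -4*R (B(R, n) = -R*(-2)*(-6)/3 = -(-2*R)*(-6)/3 = -4*R)
sqrt(B(-46, 10) + u) = sqrt(-4*(-46) - 49309) = sqrt(184 - 49309) = sqrt(-49125) = 5*I*sqrt(1965)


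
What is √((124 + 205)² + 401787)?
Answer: 2*√127507 ≈ 714.16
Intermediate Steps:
√((124 + 205)² + 401787) = √(329² + 401787) = √(108241 + 401787) = √510028 = 2*√127507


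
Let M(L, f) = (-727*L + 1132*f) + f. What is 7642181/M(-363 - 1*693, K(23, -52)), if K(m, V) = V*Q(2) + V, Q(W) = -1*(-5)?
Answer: 7642181/414216 ≈ 18.450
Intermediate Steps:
Q(W) = 5
K(m, V) = 6*V (K(m, V) = V*5 + V = 5*V + V = 6*V)
M(L, f) = -727*L + 1133*f
7642181/M(-363 - 1*693, K(23, -52)) = 7642181/(-727*(-363 - 1*693) + 1133*(6*(-52))) = 7642181/(-727*(-363 - 693) + 1133*(-312)) = 7642181/(-727*(-1056) - 353496) = 7642181/(767712 - 353496) = 7642181/414216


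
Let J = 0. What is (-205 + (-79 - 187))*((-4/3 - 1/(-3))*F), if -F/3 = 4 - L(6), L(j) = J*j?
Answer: -5652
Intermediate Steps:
L(j) = 0 (L(j) = 0*j = 0)
F = -12 (F = -3*(4 - 1*0) = -3*(4 + 0) = -3*4 = -12)
(-205 + (-79 - 187))*((-4/3 - 1/(-3))*F) = (-205 + (-79 - 187))*((-4/3 - 1/(-3))*(-12)) = (-205 - 266)*((-4*1/3 - 1*(-1/3))*(-12)) = -471*(-4/3 + 1/3)*(-12) = -(-471)*(-12) = -471*12 = -5652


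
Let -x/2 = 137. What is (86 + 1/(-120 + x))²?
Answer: 1148057689/155236 ≈ 7395.6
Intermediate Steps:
x = -274 (x = -2*137 = -274)
(86 + 1/(-120 + x))² = (86 + 1/(-120 - 274))² = (86 + 1/(-394))² = (86 - 1/394)² = (33883/394)² = 1148057689/155236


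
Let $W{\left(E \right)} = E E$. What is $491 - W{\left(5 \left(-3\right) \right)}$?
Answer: $266$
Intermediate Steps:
$W{\left(E \right)} = E^{2}$
$491 - W{\left(5 \left(-3\right) \right)} = 491 - \left(5 \left(-3\right)\right)^{2} = 491 - \left(-15\right)^{2} = 491 - 225 = 266$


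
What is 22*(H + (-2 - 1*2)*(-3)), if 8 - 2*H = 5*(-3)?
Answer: 517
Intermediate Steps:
H = 23/2 (H = 4 - 5*(-3)/2 = 4 - 1/2*(-15) = 4 + 15/2 = 23/2 ≈ 11.500)
22*(H + (-2 - 1*2)*(-3)) = 22*(23/2 + (-2 - 1*2)*(-3)) = 22*(23/2 + (-2 - 2)*(-3)) = 22*(23/2 - 4*(-3)) = 22*(23/2 + 12) = 22*(47/2) = 517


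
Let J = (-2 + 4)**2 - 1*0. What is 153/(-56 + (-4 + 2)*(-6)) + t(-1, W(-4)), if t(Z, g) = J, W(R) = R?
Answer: 23/44 ≈ 0.52273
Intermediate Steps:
J = 4 (J = 2**2 + 0 = 4 + 0 = 4)
t(Z, g) = 4
153/(-56 + (-4 + 2)*(-6)) + t(-1, W(-4)) = 153/(-56 + (-4 + 2)*(-6)) + 4 = 153/(-56 - 2*(-6)) + 4 = 153/(-56 + 12) + 4 = 153/(-44) + 4 = -1/44*153 + 4 = -153/44 + 4 = 23/44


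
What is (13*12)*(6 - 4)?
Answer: 312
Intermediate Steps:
(13*12)*(6 - 4) = 156*2 = 312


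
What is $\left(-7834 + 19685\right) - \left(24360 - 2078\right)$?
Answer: $-10431$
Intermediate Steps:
$\left(-7834 + 19685\right) - \left(24360 - 2078\right) = 11851 - 22282 = -10431$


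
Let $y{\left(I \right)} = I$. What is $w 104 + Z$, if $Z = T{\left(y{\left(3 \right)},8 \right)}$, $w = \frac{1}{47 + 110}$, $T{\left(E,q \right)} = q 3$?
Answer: $\frac{3872}{157} \approx 24.662$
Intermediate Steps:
$T{\left(E,q \right)} = 3 q$
$w = \frac{1}{157} \approx 0.0063694$
$Z = 24$ ($Z = 3 \cdot 8 = 24$)
$w 104 + Z = \frac{1}{157} \cdot 104 + 24 = \frac{104}{157} + 24 = \frac{3872}{157}$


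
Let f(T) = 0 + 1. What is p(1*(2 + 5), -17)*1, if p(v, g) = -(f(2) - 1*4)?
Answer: 3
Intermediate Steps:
f(T) = 1
p(v, g) = 3 (p(v, g) = -(1 - 1*4) = -(1 - 4) = -1*(-3) = 3)
p(1*(2 + 5), -17)*1 = 3*1 = 3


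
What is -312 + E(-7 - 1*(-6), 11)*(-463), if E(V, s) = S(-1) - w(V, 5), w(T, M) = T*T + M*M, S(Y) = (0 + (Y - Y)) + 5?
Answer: 9411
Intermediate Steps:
S(Y) = 5 (S(Y) = (0 + 0) + 5 = 0 + 5 = 5)
w(T, M) = M**2 + T**2 (w(T, M) = T**2 + M**2 = M**2 + T**2)
E(V, s) = -20 - V**2 (E(V, s) = 5 - (5**2 + V**2) = 5 - (25 + V**2) = 5 + (-25 - V**2) = -20 - V**2)
-312 + E(-7 - 1*(-6), 11)*(-463) = -312 + (-20 - (-7 - 1*(-6))**2)*(-463) = -312 + (-20 - (-7 + 6)**2)*(-463) = -312 + (-20 - 1*(-1)**2)*(-463) = -312 + (-20 - 1*1)*(-463) = -312 + (-20 - 1)*(-463) = -312 - 21*(-463) = -312 + 9723 = 9411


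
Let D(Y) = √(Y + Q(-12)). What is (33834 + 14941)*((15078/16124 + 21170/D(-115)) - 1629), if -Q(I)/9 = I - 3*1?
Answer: -640194262725/8062 + 103256675*√5 ≈ 1.5148e+8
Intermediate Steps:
Q(I) = 27 - 9*I (Q(I) = -9*(I - 3*1) = -9*(I - 3) = -9*(-3 + I) = 27 - 9*I)
D(Y) = √(135 + Y) (D(Y) = √(Y + (27 - 9*(-12))) = √(Y + (27 + 108)) = √(Y + 135) = √(135 + Y))
(33834 + 14941)*((15078/16124 + 21170/D(-115)) - 1629) = (33834 + 14941)*((15078/16124 + 21170/(√(135 - 115))) - 1629) = 48775*((15078*(1/16124) + 21170/(√20)) - 1629) = 48775*((7539/8062 + 21170/((2*√5))) - 1629) = 48775*((7539/8062 + 21170*(√5/10)) - 1629) = 48775*((7539/8062 + 2117*√5) - 1629) = 48775*(-13125459/8062 + 2117*√5) = -640194262725/8062 + 103256675*√5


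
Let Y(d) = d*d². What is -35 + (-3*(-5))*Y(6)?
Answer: 3205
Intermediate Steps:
Y(d) = d³
-35 + (-3*(-5))*Y(6) = -35 - 3*(-5)*6³ = -35 + 15*216 = -35 + 3240 = 3205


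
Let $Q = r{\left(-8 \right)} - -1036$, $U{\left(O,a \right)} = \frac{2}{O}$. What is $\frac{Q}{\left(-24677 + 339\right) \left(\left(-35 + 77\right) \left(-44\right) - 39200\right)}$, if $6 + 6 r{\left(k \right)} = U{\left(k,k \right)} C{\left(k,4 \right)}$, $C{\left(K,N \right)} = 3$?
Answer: $\frac{8279}{7992209792} \approx 1.0359 \cdot 10^{-6}$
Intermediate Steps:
$r{\left(k \right)} = -1 + \frac{1}{k}$ ($r{\left(k \right)} = -1 + \frac{\frac{2}{k} 3}{6} = -1 + \frac{6 \frac{1}{k}}{6} = -1 + \frac{1}{k}$)
$Q = \frac{8279}{8}$ ($Q = \frac{1 - -8}{-8} - -1036 = - \frac{1 + 8}{8} + 1036 = \left(- \frac{1}{8}\right) 9 + 1036 = - \frac{9}{8} + 1036 = \frac{8279}{8} \approx 1034.9$)
$\frac{Q}{\left(-24677 + 339\right) \left(\left(-35 + 77\right) \left(-44\right) - 39200\right)} = \frac{8279}{8 \left(-24677 + 339\right) \left(\left(-35 + 77\right) \left(-44\right) - 39200\right)} = \frac{8279}{8 \left(- 24338 \left(42 \left(-44\right) - 39200\right)\right)} = \frac{8279}{8 \left(- 24338 \left(-1848 - 39200\right)\right)} = \frac{8279}{8 \left(\left(-24338\right) \left(-41048\right)\right)} = \frac{8279}{8 \cdot 999026224} = \frac{8279}{8} \cdot \frac{1}{999026224} = \frac{8279}{7992209792}$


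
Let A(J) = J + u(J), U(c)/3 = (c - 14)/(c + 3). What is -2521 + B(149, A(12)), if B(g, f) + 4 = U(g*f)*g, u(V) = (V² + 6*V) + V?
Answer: -24774371/11921 ≈ -2078.2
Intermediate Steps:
u(V) = V² + 7*V
U(c) = 3*(-14 + c)/(3 + c) (U(c) = 3*((c - 14)/(c + 3)) = 3*((-14 + c)/(3 + c)) = 3*(-14 + c)/(3 + c))
A(J) = J + J*(7 + J)
B(g, f) = -4 + 3*g*(-14 + f*g)/(3 + f*g) (B(g, f) = -4 + (3*(-14 + g*f)/(3 + g*f))*g = -4 + (3*(-14 + f*g)/(3 + f*g))*g = -4 + 3*g*(-14 + f*g)/(3 + f*g))
-2521 + B(149, A(12)) = -2521 + (-12 - 4*12*(8 + 12)*149 + 3*149*(-14 + (12*(8 + 12))*149))/(3 + (12*(8 + 12))*149) = -2521 + (-12 - 4*12*20*149 + 3*149*(-14 + (12*20)*149))/(3 + (12*20)*149) = -2521 + (-12 - 4*240*149 + 3*149*(-14 + 240*149))/(3 + 240*149) = -2521 + (-12 - 143040 + 3*149*(-14 + 35760))/(3 + 35760) = -2521 + (-12 - 143040 + 3*149*35746)/35763 = -2521 + (-12 - 143040 + 15978462)/35763 = -2521 + (1/35763)*15835410 = -2521 + 5278470/11921 = -24774371/11921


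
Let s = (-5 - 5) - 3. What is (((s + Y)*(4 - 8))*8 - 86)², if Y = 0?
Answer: 108900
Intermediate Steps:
s = -13 (s = -10 - 3 = -13)
(((s + Y)*(4 - 8))*8 - 86)² = (((-13 + 0)*(4 - 8))*8 - 86)² = (-13*(-4)*8 - 86)² = (52*8 - 86)² = (416 - 86)² = 330² = 108900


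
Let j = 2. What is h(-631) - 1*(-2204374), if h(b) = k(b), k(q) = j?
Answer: 2204376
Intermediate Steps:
k(q) = 2
h(b) = 2
h(-631) - 1*(-2204374) = 2 - 1*(-2204374) = 2 + 2204374 = 2204376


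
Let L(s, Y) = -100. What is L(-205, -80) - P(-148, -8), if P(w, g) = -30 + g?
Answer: -62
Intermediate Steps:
L(-205, -80) - P(-148, -8) = -100 - (-30 - 8) = -100 - 1*(-38) = -100 + 38 = -62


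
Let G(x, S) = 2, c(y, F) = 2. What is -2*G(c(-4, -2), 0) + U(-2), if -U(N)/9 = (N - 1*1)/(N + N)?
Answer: -43/4 ≈ -10.750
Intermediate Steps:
U(N) = -9*(-1 + N)/(2*N) (U(N) = -9*(N - 1*1)/(N + N) = -9*(N - 1)/(2*N) = -9*(-1 + N)*1/(2*N) = -9*(-1 + N)/(2*N))
-2*G(c(-4, -2), 0) + U(-2) = -2*2 + (9/2)*(1 - 1*(-2))/(-2) = -4 + (9/2)*(-1/2)*(1 + 2) = -4 + (9/2)*(-1/2)*3 = -4 - 27/4 = -43/4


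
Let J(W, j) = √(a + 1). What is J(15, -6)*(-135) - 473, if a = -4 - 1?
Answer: -473 - 270*I ≈ -473.0 - 270.0*I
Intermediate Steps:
a = -5
J(W, j) = 2*I (J(W, j) = √(-5 + 1) = √(-4) = 2*I)
J(15, -6)*(-135) - 473 = (2*I)*(-135) - 473 = -270*I - 473 = -473 - 270*I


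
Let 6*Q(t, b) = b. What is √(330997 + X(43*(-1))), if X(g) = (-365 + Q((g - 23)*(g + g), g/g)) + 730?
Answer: √11929038/6 ≈ 575.64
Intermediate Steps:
Q(t, b) = b/6
X(g) = 2191/6 (X(g) = (-365 + (g/g)/6) + 730 = (-365 + (⅙)*1) + 730 = (-365 + ⅙) + 730 = -2189/6 + 730 = 2191/6)
√(330997 + X(43*(-1))) = √(330997 + 2191/6) = √(1988173/6) = √11929038/6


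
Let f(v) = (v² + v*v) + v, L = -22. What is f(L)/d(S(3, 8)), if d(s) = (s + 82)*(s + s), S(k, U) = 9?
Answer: 473/819 ≈ 0.57753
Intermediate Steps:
d(s) = 2*s*(82 + s) (d(s) = (82 + s)*(2*s) = 2*s*(82 + s))
f(v) = v + 2*v² (f(v) = (v² + v²) + v = 2*v² + v = v + 2*v²)
f(L)/d(S(3, 8)) = (-22*(1 + 2*(-22)))/((2*9*(82 + 9))) = (-22*(1 - 44))/((2*9*91)) = -22*(-43)/1638 = 946*(1/1638) = 473/819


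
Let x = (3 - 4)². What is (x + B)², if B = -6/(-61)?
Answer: 4489/3721 ≈ 1.2064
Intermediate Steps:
B = 6/61 (B = -6*(-1/61) = 6/61 ≈ 0.098361)
x = 1 (x = (-1)² = 1)
(x + B)² = (1 + 6/61)² = (67/61)² = 4489/3721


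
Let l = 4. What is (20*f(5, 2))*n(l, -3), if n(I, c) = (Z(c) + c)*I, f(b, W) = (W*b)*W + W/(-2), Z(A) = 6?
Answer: 4560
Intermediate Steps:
f(b, W) = -W/2 + b*W² (f(b, W) = b*W² + W*(-½) = b*W² - W/2 = -W/2 + b*W²)
n(I, c) = I*(6 + c) (n(I, c) = (6 + c)*I = I*(6 + c))
(20*f(5, 2))*n(l, -3) = (20*(2*(-½ + 2*5)))*(4*(6 - 3)) = (20*(2*(-½ + 10)))*(4*3) = (20*(2*(19/2)))*12 = (20*19)*12 = 380*12 = 4560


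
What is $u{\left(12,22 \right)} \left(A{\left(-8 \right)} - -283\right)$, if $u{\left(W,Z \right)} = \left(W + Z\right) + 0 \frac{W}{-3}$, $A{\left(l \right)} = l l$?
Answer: $11798$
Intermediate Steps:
$A{\left(l \right)} = l^{2}$
$u{\left(W,Z \right)} = W + Z$ ($u{\left(W,Z \right)} = \left(W + Z\right) + 0 W \left(- \frac{1}{3}\right) = \left(W + Z\right) + 0 \left(- \frac{W}{3}\right) = \left(W + Z\right) + 0 = W + Z$)
$u{\left(12,22 \right)} \left(A{\left(-8 \right)} - -283\right) = \left(12 + 22\right) \left(\left(-8\right)^{2} - -283\right) = 34 \left(64 + 283\right) = 34 \cdot 347 = 11798$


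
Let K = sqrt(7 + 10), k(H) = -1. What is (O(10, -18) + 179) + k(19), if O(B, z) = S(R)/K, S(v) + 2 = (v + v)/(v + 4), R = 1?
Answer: 178 - 8*sqrt(17)/85 ≈ 177.61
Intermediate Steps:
K = sqrt(17) ≈ 4.1231
S(v) = -2 + 2*v/(4 + v) (S(v) = -2 + (v + v)/(v + 4) = -2 + (2*v)/(4 + v) = -2 + 2*v/(4 + v))
O(B, z) = -8*sqrt(17)/85 (O(B, z) = (-8/(4 + 1))/(sqrt(17)) = (-8/5)*(sqrt(17)/17) = (-8*1/5)*(sqrt(17)/17) = -8*sqrt(17)/85)
(O(10, -18) + 179) + k(19) = (-8*sqrt(17)/85 + 179) - 1 = (179 - 8*sqrt(17)/85) - 1 = 178 - 8*sqrt(17)/85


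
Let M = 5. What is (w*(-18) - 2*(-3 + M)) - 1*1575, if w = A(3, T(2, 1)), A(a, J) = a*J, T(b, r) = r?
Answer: -1633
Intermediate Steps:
A(a, J) = J*a
w = 3 (w = 1*3 = 3)
(w*(-18) - 2*(-3 + M)) - 1*1575 = (3*(-18) - 2*(-3 + 5)) - 1*1575 = (-54 - 2*2) - 1575 = (-54 - 4) - 1575 = -58 - 1575 = -1633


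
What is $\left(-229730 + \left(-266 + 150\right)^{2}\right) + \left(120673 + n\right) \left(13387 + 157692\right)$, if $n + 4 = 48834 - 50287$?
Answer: $20395137790$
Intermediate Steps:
$n = -1457$ ($n = -4 + \left(48834 - 50287\right) = -4 - 1453 = -1457$)
$\left(-229730 + \left(-266 + 150\right)^{2}\right) + \left(120673 + n\right) \left(13387 + 157692\right) = \left(-229730 + \left(-266 + 150\right)^{2}\right) + \left(120673 - 1457\right) \left(13387 + 157692\right) = \left(-229730 + \left(-116\right)^{2}\right) + 119216 \cdot 171079 = \left(-229730 + 13456\right) + 20395354064 = -216274 + 20395354064 = 20395137790$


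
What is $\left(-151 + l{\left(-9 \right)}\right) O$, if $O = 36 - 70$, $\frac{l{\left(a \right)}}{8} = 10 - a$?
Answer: $-34$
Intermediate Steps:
$l{\left(a \right)} = 80 - 8 a$ ($l{\left(a \right)} = 8 \left(10 - a\right) = 80 - 8 a$)
$O = -34$
$\left(-151 + l{\left(-9 \right)}\right) O = \left(-151 + \left(80 - -72\right)\right) \left(-34\right) = \left(-151 + \left(80 + 72\right)\right) \left(-34\right) = \left(-151 + 152\right) \left(-34\right) = 1 \left(-34\right) = -34$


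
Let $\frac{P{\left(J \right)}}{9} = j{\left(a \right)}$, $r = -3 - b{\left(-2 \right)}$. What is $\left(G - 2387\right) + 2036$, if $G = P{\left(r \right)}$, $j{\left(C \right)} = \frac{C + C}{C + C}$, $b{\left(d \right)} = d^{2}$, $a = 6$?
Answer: $-342$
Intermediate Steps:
$j{\left(C \right)} = 1$ ($j{\left(C \right)} = \frac{2 C}{2 C} = 2 C \frac{1}{2 C} = 1$)
$r = -7$ ($r = -3 - \left(-2\right)^{2} = -3 - 4 = -7$)
$P{\left(J \right)} = 9$ ($P{\left(J \right)} = 9 \cdot 1 = 9$)
$G = 9$
$\left(G - 2387\right) + 2036 = \left(9 - 2387\right) + 2036 = -2378 + 2036 = -342$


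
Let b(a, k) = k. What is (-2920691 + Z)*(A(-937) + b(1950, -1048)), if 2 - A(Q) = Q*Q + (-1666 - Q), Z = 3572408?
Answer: -572393917062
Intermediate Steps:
A(Q) = 1668 + Q - Q² (A(Q) = 2 - (Q*Q + (-1666 - Q)) = 2 - (Q² + (-1666 - Q)) = 2 - (-1666 + Q² - Q) = 2 + (1666 + Q - Q²) = 1668 + Q - Q²)
(-2920691 + Z)*(A(-937) + b(1950, -1048)) = (-2920691 + 3572408)*((1668 - 937 - 1*(-937)²) - 1048) = 651717*((1668 - 937 - 1*877969) - 1048) = 651717*((1668 - 937 - 877969) - 1048) = 651717*(-877238 - 1048) = 651717*(-878286) = -572393917062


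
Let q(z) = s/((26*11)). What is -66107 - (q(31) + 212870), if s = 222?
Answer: -39893822/143 ≈ -2.7898e+5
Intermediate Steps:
q(z) = 111/143 (q(z) = 222/((26*11)) = 222/286 = 222*(1/286) = 111/143)
-66107 - (q(31) + 212870) = -66107 - (111/143 + 212870) = -66107 - 1*30440521/143 = -66107 - 30440521/143 = -39893822/143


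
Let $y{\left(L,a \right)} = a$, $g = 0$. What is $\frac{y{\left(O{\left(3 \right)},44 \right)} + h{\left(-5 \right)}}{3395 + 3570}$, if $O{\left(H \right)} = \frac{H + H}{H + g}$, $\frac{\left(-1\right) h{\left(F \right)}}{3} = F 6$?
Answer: $\frac{134}{6965} \approx 0.019239$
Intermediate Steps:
$h{\left(F \right)} = - 18 F$ ($h{\left(F \right)} = - 3 F 6 = - 3 \cdot 6 F = - 18 F$)
$O{\left(H \right)} = 2$ ($O{\left(H \right)} = \frac{H + H}{H + 0} = \frac{2 H}{H} = 2$)
$\frac{y{\left(O{\left(3 \right)},44 \right)} + h{\left(-5 \right)}}{3395 + 3570} = \frac{44 - -90}{3395 + 3570} = \frac{44 + 90}{6965} = 134 \cdot \frac{1}{6965} = \frac{134}{6965}$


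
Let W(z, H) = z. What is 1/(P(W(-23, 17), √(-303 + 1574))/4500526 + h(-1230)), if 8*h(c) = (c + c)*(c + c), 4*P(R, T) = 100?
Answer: 4500526/3404422892725 ≈ 1.3220e-6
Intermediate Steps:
P(R, T) = 25 (P(R, T) = (¼)*100 = 25)
h(c) = c²/2 (h(c) = ((c + c)*(c + c))/8 = ((2*c)*(2*c))/8 = (4*c²)/8 = c²/2)
1/(P(W(-23, 17), √(-303 + 1574))/4500526 + h(-1230)) = 1/(25/4500526 + (½)*(-1230)²) = 1/(25*(1/4500526) + (½)*1512900) = 1/(25/4500526 + 756450) = 1/(3404422892725/4500526) = 4500526/3404422892725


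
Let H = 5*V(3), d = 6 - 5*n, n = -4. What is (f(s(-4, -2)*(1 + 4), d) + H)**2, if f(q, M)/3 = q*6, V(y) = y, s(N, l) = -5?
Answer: 189225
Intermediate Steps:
d = 26 (d = 6 - 5*(-4) = 6 + 20 = 26)
f(q, M) = 18*q (f(q, M) = 3*(q*6) = 3*(6*q) = 18*q)
H = 15 (H = 5*3 = 15)
(f(s(-4, -2)*(1 + 4), d) + H)**2 = (18*(-5*(1 + 4)) + 15)**2 = (18*(-5*5) + 15)**2 = (18*(-25) + 15)**2 = (-450 + 15)**2 = (-435)**2 = 189225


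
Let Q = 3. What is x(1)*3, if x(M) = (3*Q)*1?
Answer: 27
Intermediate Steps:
x(M) = 9 (x(M) = (3*3)*1 = 9*1 = 9)
x(1)*3 = 9*3 = 27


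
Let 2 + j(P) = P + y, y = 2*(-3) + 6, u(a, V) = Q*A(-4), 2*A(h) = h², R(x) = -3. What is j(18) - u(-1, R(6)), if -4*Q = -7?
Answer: 2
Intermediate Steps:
Q = 7/4 (Q = -¼*(-7) = 7/4 ≈ 1.7500)
A(h) = h²/2
u(a, V) = 14 (u(a, V) = 7*((½)*(-4)²)/4 = 7*((½)*16)/4 = (7/4)*8 = 14)
y = 0 (y = -6 + 6 = 0)
j(P) = -2 + P (j(P) = -2 + (P + 0) = -2 + P)
j(18) - u(-1, R(6)) = (-2 + 18) - 1*14 = 16 - 14 = 2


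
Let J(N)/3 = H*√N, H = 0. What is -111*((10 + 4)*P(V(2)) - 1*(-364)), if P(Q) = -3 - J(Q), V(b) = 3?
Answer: -35742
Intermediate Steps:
J(N) = 0 (J(N) = 3*(0*√N) = 3*0 = 0)
P(Q) = -3 (P(Q) = -3 - 1*0 = -3 + 0 = -3)
-111*((10 + 4)*P(V(2)) - 1*(-364)) = -111*((10 + 4)*(-3) - 1*(-364)) = -111*(14*(-3) + 364) = -111*(-42 + 364) = -111*322 = -35742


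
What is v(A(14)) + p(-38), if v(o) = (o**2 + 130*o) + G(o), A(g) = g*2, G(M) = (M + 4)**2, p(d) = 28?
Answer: 5476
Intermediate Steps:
G(M) = (4 + M)**2
A(g) = 2*g
v(o) = o**2 + (4 + o)**2 + 130*o (v(o) = (o**2 + 130*o) + (4 + o)**2 = o**2 + (4 + o)**2 + 130*o)
v(A(14)) + p(-38) = (16 + 2*(2*14)**2 + 138*(2*14)) + 28 = (16 + 2*28**2 + 138*28) + 28 = (16 + 2*784 + 3864) + 28 = (16 + 1568 + 3864) + 28 = 5448 + 28 = 5476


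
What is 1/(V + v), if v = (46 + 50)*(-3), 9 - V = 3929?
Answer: -1/4208 ≈ -0.00023764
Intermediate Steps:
V = -3920 (V = 9 - 1*3929 = 9 - 3929 = -3920)
v = -288 (v = 96*(-3) = -288)
1/(V + v) = 1/(-3920 - 288) = 1/(-4208) = -1/4208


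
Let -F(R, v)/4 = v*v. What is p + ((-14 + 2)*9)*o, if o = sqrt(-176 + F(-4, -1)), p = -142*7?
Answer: -994 - 648*I*sqrt(5) ≈ -994.0 - 1449.0*I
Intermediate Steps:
F(R, v) = -4*v**2 (F(R, v) = -4*v*v = -4*v**2)
p = -994
o = 6*I*sqrt(5) (o = sqrt(-176 - 4*(-1)**2) = sqrt(-176 - 4*1) = sqrt(-176 - 4) = sqrt(-180) = 6*I*sqrt(5) ≈ 13.416*I)
p + ((-14 + 2)*9)*o = -994 + ((-14 + 2)*9)*(6*I*sqrt(5)) = -994 + (-12*9)*(6*I*sqrt(5)) = -994 - 648*I*sqrt(5)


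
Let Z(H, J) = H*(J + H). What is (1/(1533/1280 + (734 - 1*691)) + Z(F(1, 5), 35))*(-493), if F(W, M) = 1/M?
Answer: -4924502064/1414325 ≈ -3481.9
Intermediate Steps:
Z(H, J) = H*(H + J)
(1/(1533/1280 + (734 - 1*691)) + Z(F(1, 5), 35))*(-493) = (1/(1533/1280 + (734 - 1*691)) + (1/5 + 35)/5)*(-493) = (1/(1533*(1/1280) + (734 - 691)) + (⅕ + 35)/5)*(-493) = (1/(1533/1280 + 43) + (⅕)*(176/5))*(-493) = (1/(56573/1280) + 176/25)*(-493) = (1280/56573 + 176/25)*(-493) = (9988848/1414325)*(-493) = -4924502064/1414325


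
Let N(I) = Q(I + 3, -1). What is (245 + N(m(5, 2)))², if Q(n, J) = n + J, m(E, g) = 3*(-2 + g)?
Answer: 61009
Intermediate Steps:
m(E, g) = -6 + 3*g
Q(n, J) = J + n
N(I) = 2 + I (N(I) = -1 + (I + 3) = -1 + (3 + I) = 2 + I)
(245 + N(m(5, 2)))² = (245 + (2 + (-6 + 3*2)))² = (245 + (2 + (-6 + 6)))² = (245 + (2 + 0))² = (245 + 2)² = 247² = 61009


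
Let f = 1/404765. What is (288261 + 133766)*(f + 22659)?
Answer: 3870650229785672/404765 ≈ 9.5627e+9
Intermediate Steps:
f = 1/404765 ≈ 2.4706e-6
(288261 + 133766)*(f + 22659) = (288261 + 133766)*(1/404765 + 22659) = 422027*(9171570136/404765) = 3870650229785672/404765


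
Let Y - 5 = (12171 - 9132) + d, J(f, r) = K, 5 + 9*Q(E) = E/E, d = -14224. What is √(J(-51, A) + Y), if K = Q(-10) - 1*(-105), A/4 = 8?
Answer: I*√99679/3 ≈ 105.24*I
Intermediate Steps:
A = 32 (A = 4*8 = 32)
Q(E) = -4/9 (Q(E) = -5/9 + (E/E)/9 = -5/9 + (⅑)*1 = -5/9 + ⅑ = -4/9)
K = 941/9 (K = -4/9 - 1*(-105) = -4/9 + 105 = 941/9 ≈ 104.56)
J(f, r) = 941/9
Y = -11180 (Y = 5 + ((12171 - 9132) - 14224) = 5 + (3039 - 14224) = 5 - 11185 = -11180)
√(J(-51, A) + Y) = √(941/9 - 11180) = √(-99679/9) = I*√99679/3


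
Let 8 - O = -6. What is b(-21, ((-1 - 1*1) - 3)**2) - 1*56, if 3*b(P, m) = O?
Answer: -154/3 ≈ -51.333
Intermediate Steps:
O = 14 (O = 8 - 1*(-6) = 8 + 6 = 14)
b(P, m) = 14/3 (b(P, m) = (1/3)*14 = 14/3)
b(-21, ((-1 - 1*1) - 3)**2) - 1*56 = 14/3 - 1*56 = 14/3 - 56 = -154/3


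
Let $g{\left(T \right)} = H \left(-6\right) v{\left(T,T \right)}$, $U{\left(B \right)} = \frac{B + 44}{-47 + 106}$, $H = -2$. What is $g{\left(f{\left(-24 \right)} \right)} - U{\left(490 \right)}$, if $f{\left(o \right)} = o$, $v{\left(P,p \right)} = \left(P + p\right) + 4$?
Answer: $- \frac{31686}{59} \approx -537.05$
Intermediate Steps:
$v{\left(P,p \right)} = 4 + P + p$
$U{\left(B \right)} = \frac{44}{59} + \frac{B}{59}$ ($U{\left(B \right)} = \frac{44 + B}{59} = \left(44 + B\right) \frac{1}{59} = \frac{44}{59} + \frac{B}{59}$)
$g{\left(T \right)} = 48 + 24 T$ ($g{\left(T \right)} = \left(-2\right) \left(-6\right) \left(4 + T + T\right) = 12 \left(4 + 2 T\right) = 48 + 24 T$)
$g{\left(f{\left(-24 \right)} \right)} - U{\left(490 \right)} = \left(48 + 24 \left(-24\right)\right) - \left(\frac{44}{59} + \frac{1}{59} \cdot 490\right) = \left(48 - 576\right) - \left(\frac{44}{59} + \frac{490}{59}\right) = -528 - \frac{534}{59} = - \frac{31686}{59}$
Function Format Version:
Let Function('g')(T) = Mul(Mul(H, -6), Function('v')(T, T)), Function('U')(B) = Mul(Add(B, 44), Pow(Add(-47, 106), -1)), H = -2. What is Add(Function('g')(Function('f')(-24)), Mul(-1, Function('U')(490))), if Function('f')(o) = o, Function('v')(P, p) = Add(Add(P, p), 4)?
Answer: Rational(-31686, 59) ≈ -537.05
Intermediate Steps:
Function('v')(P, p) = Add(4, P, p)
Function('U')(B) = Add(Rational(44, 59), Mul(Rational(1, 59), B)) (Function('U')(B) = Mul(Add(44, B), Pow(59, -1)) = Mul(Add(44, B), Rational(1, 59)) = Add(Rational(44, 59), Mul(Rational(1, 59), B)))
Function('g')(T) = Add(48, Mul(24, T)) (Function('g')(T) = Mul(Mul(-2, -6), Add(4, T, T)) = Mul(12, Add(4, Mul(2, T))) = Add(48, Mul(24, T)))
Add(Function('g')(Function('f')(-24)), Mul(-1, Function('U')(490))) = Add(Add(48, Mul(24, -24)), Mul(-1, Add(Rational(44, 59), Mul(Rational(1, 59), 490)))) = Add(Add(48, -576), Mul(-1, Add(Rational(44, 59), Rational(490, 59)))) = Add(-528, Mul(-1, Rational(534, 59))) = Add(-528, Rational(-534, 59)) = Rational(-31686, 59)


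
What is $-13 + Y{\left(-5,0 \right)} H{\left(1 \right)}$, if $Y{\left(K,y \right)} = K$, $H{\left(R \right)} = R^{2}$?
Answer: $-18$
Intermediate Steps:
$-13 + Y{\left(-5,0 \right)} H{\left(1 \right)} = -13 - 5 \cdot 1^{2} = -13 - 5 = -18$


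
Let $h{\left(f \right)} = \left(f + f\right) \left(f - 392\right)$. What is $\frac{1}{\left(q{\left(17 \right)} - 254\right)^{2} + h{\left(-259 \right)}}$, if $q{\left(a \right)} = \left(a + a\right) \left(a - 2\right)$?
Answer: $\frac{1}{402754} \approx 2.4829 \cdot 10^{-6}$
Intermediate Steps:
$q{\left(a \right)} = 2 a \left(-2 + a\right)$
$h{\left(f \right)} = 2 f \left(-392 + f\right)$
$\frac{1}{\left(q{\left(17 \right)} - 254\right)^{2} + h{\left(-259 \right)}} = \frac{1}{\left(2 \cdot 17 \left(-2 + 17\right) - 254\right)^{2} + 2 \left(-259\right) \left(-392 - 259\right)} = \frac{1}{\left(2 \cdot 17 \cdot 15 - 254\right)^{2} + 2 \left(-259\right) \left(-651\right)} = \frac{1}{\left(510 - 254\right)^{2} + 337218} = \frac{1}{256^{2} + 337218} = \frac{1}{65536 + 337218} = \frac{1}{402754}$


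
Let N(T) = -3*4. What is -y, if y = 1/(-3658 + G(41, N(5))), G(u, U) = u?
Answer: 1/3617 ≈ 0.00027647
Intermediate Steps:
N(T) = -12
y = -1/3617 (y = 1/(-3658 + 41) = 1/(-3617) = -1/3617 ≈ -0.00027647)
-y = -1*(-1/3617) = 1/3617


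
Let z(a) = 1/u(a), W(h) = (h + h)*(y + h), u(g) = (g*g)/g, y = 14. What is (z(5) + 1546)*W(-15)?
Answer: 46386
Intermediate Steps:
u(g) = g (u(g) = g²/g = g)
W(h) = 2*h*(14 + h) (W(h) = (h + h)*(14 + h) = (2*h)*(14 + h) = 2*h*(14 + h))
z(a) = 1/a
(z(5) + 1546)*W(-15) = (1/5 + 1546)*(2*(-15)*(14 - 15)) = (⅕ + 1546)*(2*(-15)*(-1)) = (7731/5)*30 = 46386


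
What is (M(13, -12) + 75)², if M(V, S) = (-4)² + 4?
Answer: 9025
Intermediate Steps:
M(V, S) = 20 (M(V, S) = 16 + 4 = 20)
(M(13, -12) + 75)² = (20 + 75)² = 95² = 9025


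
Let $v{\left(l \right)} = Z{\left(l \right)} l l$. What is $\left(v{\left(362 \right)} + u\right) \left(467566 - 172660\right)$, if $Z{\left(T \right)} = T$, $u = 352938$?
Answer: $14093813128596$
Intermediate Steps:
$v{\left(l \right)} = l^{3}$ ($v{\left(l \right)} = l l l = l^{2} l = l^{3}$)
$\left(v{\left(362 \right)} + u\right) \left(467566 - 172660\right) = \left(362^{3} + 352938\right) \left(467566 - 172660\right) = \left(47437928 + 352938\right) 294906 = 47790866 \cdot 294906 = 14093813128596$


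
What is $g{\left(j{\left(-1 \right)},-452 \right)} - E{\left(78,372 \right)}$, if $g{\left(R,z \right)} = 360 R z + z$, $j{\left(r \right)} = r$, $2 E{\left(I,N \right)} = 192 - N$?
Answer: $162358$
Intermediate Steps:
$E{\left(I,N \right)} = 96 - \frac{N}{2}$ ($E{\left(I,N \right)} = \frac{192 - N}{2} = 96 - \frac{N}{2}$)
$g{\left(R,z \right)} = z + 360 R z$ ($g{\left(R,z \right)} = 360 R z + z = z + 360 R z$)
$g{\left(j{\left(-1 \right)},-452 \right)} - E{\left(78,372 \right)} = - 452 \left(1 + 360 \left(-1\right)\right) - \left(96 - 186\right) = - 452 \left(1 - 360\right) - \left(96 - 186\right) = \left(-452\right) \left(-359\right) - -90 = 162268 + 90 = 162358$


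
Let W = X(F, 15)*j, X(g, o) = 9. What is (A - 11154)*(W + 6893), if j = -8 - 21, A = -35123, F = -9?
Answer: -306909064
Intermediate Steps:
j = -29
W = -261 (W = 9*(-29) = -261)
(A - 11154)*(W + 6893) = (-35123 - 11154)*(-261 + 6893) = -46277*6632 = -306909064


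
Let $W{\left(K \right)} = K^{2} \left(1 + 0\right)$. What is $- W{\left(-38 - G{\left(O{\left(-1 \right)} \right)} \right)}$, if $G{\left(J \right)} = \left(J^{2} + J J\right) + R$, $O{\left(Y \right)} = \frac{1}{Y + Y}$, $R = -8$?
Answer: $- \frac{3721}{4} \approx -930.25$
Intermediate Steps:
$O{\left(Y \right)} = \frac{1}{2 Y}$
$G{\left(J \right)} = -8 + 2 J^{2}$ ($G{\left(J \right)} = \left(J^{2} + J J\right) - 8 = \left(J^{2} + J^{2}\right) - 8 = 2 J^{2} - 8 = -8 + 2 J^{2}$)
$W{\left(K \right)} = K^{2}$ ($W{\left(K \right)} = K^{2} \cdot 1 = K^{2}$)
$- W{\left(-38 - G{\left(O{\left(-1 \right)} \right)} \right)} = - \left(-38 - \left(-8 + 2 \left(\frac{1}{2 \left(-1\right)}\right)^{2}\right)\right)^{2} = - \left(-38 - \left(-8 + 2 \left(\frac{1}{2} \left(-1\right)\right)^{2}\right)\right)^{2} = - \left(-38 - \left(-8 + 2 \left(- \frac{1}{2}\right)^{2}\right)\right)^{2} = - \left(-38 - \left(-8 + 2 \cdot \frac{1}{4}\right)\right)^{2} = - \left(-38 - \left(-8 + \frac{1}{2}\right)\right)^{2} = - \left(-38 - - \frac{15}{2}\right)^{2} = - \left(-38 + \frac{15}{2}\right)^{2} = - \left(- \frac{61}{2}\right)^{2} = \left(-1\right) \frac{3721}{4} = - \frac{3721}{4}$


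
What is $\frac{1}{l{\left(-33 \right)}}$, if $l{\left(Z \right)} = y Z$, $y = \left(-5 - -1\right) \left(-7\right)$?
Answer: $- \frac{1}{924} \approx -0.0010823$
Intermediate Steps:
$y = 28$ ($y = \left(-5 + \left(-2 + 3\right)\right) \left(-7\right) = \left(-5 + 1\right) \left(-7\right) = \left(-4\right) \left(-7\right) = 28$)
$l{\left(Z \right)} = 28 Z$
$\frac{1}{l{\left(-33 \right)}} = \frac{1}{28 \left(-33\right)} = \frac{1}{-924} = - \frac{1}{924}$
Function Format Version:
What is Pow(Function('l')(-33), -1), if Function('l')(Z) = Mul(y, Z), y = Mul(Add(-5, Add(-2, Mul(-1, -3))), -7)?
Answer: Rational(-1, 924) ≈ -0.0010823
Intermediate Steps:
y = 28 (y = Mul(Add(-5, Add(-2, 3)), -7) = Mul(Add(-5, 1), -7) = Mul(-4, -7) = 28)
Function('l')(Z) = Mul(28, Z)
Pow(Function('l')(-33), -1) = Pow(Mul(28, -33), -1) = Pow(-924, -1) = Rational(-1, 924)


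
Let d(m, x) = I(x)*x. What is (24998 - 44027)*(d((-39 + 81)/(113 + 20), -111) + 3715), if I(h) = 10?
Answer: -49570545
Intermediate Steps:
d(m, x) = 10*x
(24998 - 44027)*(d((-39 + 81)/(113 + 20), -111) + 3715) = (24998 - 44027)*(10*(-111) + 3715) = -19029*(-1110 + 3715) = -19029*2605 = -49570545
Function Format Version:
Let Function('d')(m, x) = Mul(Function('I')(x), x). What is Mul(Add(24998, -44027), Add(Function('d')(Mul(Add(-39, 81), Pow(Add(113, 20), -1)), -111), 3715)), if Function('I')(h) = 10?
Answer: -49570545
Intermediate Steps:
Function('d')(m, x) = Mul(10, x)
Mul(Add(24998, -44027), Add(Function('d')(Mul(Add(-39, 81), Pow(Add(113, 20), -1)), -111), 3715)) = Mul(Add(24998, -44027), Add(Mul(10, -111), 3715)) = Mul(-19029, Add(-1110, 3715)) = Mul(-19029, 2605) = -49570545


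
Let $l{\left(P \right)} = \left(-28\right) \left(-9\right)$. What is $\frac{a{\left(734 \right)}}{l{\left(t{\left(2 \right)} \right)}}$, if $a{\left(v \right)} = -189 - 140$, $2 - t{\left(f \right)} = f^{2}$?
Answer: $- \frac{47}{36} \approx -1.3056$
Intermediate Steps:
$t{\left(f \right)} = 2 - f^{2}$
$l{\left(P \right)} = 252$
$a{\left(v \right)} = -329$ ($a{\left(v \right)} = -189 - 140 = -329$)
$\frac{a{\left(734 \right)}}{l{\left(t{\left(2 \right)} \right)}} = - \frac{329}{252} = \left(-329\right) \frac{1}{252} = - \frac{47}{36}$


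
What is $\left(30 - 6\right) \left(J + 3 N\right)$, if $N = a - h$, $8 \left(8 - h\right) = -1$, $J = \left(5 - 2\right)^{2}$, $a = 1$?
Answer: $-297$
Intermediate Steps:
$J = 9$ ($J = 3^{2} = 9$)
$h = \frac{65}{8}$ ($h = 8 - - \frac{1}{8} = 8 + \frac{1}{8} = \frac{65}{8} \approx 8.125$)
$N = - \frac{57}{8}$ ($N = 1 - \frac{65}{8} = - \frac{57}{8} \approx -7.125$)
$\left(30 - 6\right) \left(J + 3 N\right) = \left(30 - 6\right) \left(9 + 3 \left(- \frac{57}{8}\right)\right) = \left(30 - 6\right) \left(9 - \frac{171}{8}\right) = 24 \left(- \frac{99}{8}\right) = -297$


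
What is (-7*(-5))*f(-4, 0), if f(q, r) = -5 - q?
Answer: -35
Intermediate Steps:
(-7*(-5))*f(-4, 0) = (-7*(-5))*(-5 - 1*(-4)) = 35*(-5 + 4) = 35*(-1) = -35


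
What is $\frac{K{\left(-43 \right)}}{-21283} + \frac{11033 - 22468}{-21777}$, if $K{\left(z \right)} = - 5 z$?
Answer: $\frac{238689050}{463479891} \approx 0.51499$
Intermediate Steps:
$\frac{K{\left(-43 \right)}}{-21283} + \frac{11033 - 22468}{-21777} = \frac{\left(-5\right) \left(-43\right)}{-21283} + \frac{11033 - 22468}{-21777} = 215 \left(- \frac{1}{21283}\right) + \left(11033 - 22468\right) \left(- \frac{1}{21777}\right) = - \frac{215}{21283} - - \frac{11435}{21777} = - \frac{215}{21283} + \frac{11435}{21777} = \frac{238689050}{463479891}$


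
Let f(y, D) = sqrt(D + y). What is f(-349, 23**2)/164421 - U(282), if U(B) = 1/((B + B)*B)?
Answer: -1/159048 + 2*sqrt(5)/54807 ≈ 7.5310e-5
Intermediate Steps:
U(B) = 1/(2*B**2) (U(B) = 1/(((2*B))*B) = (1/(2*B))/B = 1/(2*B**2))
f(-349, 23**2)/164421 - U(282) = sqrt(23**2 - 349)/164421 - 1/(2*282**2) = sqrt(529 - 349)*(1/164421) - 1/(2*79524) = sqrt(180)*(1/164421) - 1*1/159048 = (6*sqrt(5))*(1/164421) - 1/159048 = 2*sqrt(5)/54807 - 1/159048 = -1/159048 + 2*sqrt(5)/54807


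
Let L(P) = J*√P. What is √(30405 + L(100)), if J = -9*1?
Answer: √30315 ≈ 174.11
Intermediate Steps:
J = -9
L(P) = -9*√P
√(30405 + L(100)) = √(30405 - 9*√100) = √(30405 - 9*10) = √(30405 - 90) = √30315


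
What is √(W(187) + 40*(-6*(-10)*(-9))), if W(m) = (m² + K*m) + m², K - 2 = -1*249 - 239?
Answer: 4*I*√2659 ≈ 206.26*I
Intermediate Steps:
K = -486 (K = 2 + (-1*249 - 239) = 2 + (-249 - 239) = 2 - 488 = -486)
W(m) = -486*m + 2*m² (W(m) = (m² - 486*m) + m² = -486*m + 2*m²)
√(W(187) + 40*(-6*(-10)*(-9))) = √(2*187*(-243 + 187) + 40*(-6*(-10)*(-9))) = √(2*187*(-56) + 40*(60*(-9))) = √(-20944 + 40*(-540)) = √(-20944 - 21600) = √(-42544) = 4*I*√2659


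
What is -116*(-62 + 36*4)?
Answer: -9512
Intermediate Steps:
-116*(-62 + 36*4) = -116*(-62 + 144) = -116*82 = -9512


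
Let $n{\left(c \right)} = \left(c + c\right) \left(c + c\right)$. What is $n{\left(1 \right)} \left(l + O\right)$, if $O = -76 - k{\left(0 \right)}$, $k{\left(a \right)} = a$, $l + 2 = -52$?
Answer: $-520$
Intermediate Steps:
$l = -54$ ($l = -2 - 52 = -54$)
$n{\left(c \right)} = 4 c^{2}$ ($n{\left(c \right)} = 2 c 2 c = 4 c^{2}$)
$O = -76$ ($O = -76 - 0 = -76 + 0 = -76$)
$n{\left(1 \right)} \left(l + O\right) = 4 \cdot 1^{2} \left(-54 - 76\right) = 4 \cdot 1 \left(-130\right) = 4 \left(-130\right) = -520$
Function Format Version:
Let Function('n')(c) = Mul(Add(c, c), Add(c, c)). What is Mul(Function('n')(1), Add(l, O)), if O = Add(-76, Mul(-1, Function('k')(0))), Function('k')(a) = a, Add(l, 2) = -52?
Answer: -520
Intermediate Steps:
l = -54 (l = Add(-2, -52) = -54)
Function('n')(c) = Mul(4, Pow(c, 2)) (Function('n')(c) = Mul(Mul(2, c), Mul(2, c)) = Mul(4, Pow(c, 2)))
O = -76 (O = Add(-76, Mul(-1, 0)) = Add(-76, 0) = -76)
Mul(Function('n')(1), Add(l, O)) = Mul(Mul(4, Pow(1, 2)), Add(-54, -76)) = Mul(Mul(4, 1), -130) = Mul(4, -130) = -520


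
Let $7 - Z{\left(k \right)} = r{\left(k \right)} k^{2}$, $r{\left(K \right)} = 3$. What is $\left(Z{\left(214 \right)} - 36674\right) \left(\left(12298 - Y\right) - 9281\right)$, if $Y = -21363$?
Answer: $-4243460900$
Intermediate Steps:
$Z{\left(k \right)} = 7 - 3 k^{2}$
$\left(Z{\left(214 \right)} - 36674\right) \left(\left(12298 - Y\right) - 9281\right) = \left(\left(7 - 3 \cdot 214^{2}\right) - 36674\right) \left(\left(12298 - -21363\right) - 9281\right) = \left(\left(7 - 137388\right) - 36674\right) \left(\left(12298 + 21363\right) - 9281\right) = \left(\left(7 - 137388\right) - 36674\right) \left(33661 - 9281\right) = \left(-137381 - 36674\right) 24380 = \left(-174055\right) 24380 = -4243460900$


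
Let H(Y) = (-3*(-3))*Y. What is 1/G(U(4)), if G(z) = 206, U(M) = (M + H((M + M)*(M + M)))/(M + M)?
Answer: 1/206 ≈ 0.0048544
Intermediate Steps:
H(Y) = 9*Y
U(M) = (M + 36*M²)/(2*M) (U(M) = (M + 9*((M + M)*(M + M)))/(M + M) = (M + 9*((2*M)*(2*M)))/((2*M)) = (M + 9*(4*M²))*(1/(2*M)) = (M + 36*M²)*(1/(2*M)) = (M + 36*M²)/(2*M))
1/G(U(4)) = 1/206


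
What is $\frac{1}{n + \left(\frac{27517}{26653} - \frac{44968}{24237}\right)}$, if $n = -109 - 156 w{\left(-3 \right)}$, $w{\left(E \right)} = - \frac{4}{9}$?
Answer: $- \frac{645988761}{26155823428} \approx -0.024698$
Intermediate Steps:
$w{\left(E \right)} = - \frac{4}{9}$ ($w{\left(E \right)} = \left(-4\right) \frac{1}{9} = - \frac{4}{9}$)
$n = - \frac{119}{3}$ ($n = -109 - - \frac{208}{3} = -109 + \frac{208}{3} = - \frac{119}{3} \approx -39.667$)
$\frac{1}{n + \left(\frac{27517}{26653} - \frac{44968}{24237}\right)} = \frac{1}{- \frac{119}{3} + \left(\frac{27517}{26653} - \frac{44968}{24237}\right)} = \frac{1}{- \frac{119}{3} - \frac{531602575}{645988761}} = \frac{1}{- \frac{26155823428}{645988761}} = - \frac{645988761}{26155823428}$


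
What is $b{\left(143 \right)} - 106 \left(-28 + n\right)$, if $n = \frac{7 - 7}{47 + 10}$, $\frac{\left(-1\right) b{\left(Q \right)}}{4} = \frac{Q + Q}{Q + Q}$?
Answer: $2964$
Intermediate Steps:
$b{\left(Q \right)} = -4$ ($b{\left(Q \right)} = - 4 \frac{Q + Q}{Q + Q} = - 4 \frac{2 Q}{2 Q} = - 4 \cdot 2 Q \frac{1}{2 Q} = \left(-4\right) 1 = -4$)
$n = 0$ ($n = \frac{0}{57} = 0 \cdot \frac{1}{57} = 0$)
$b{\left(143 \right)} - 106 \left(-28 + n\right) = -4 - 106 \left(-28 + 0\right) = -4 - 106 \left(-28\right) = -4 - -2968 = -4 + 2968 = 2964$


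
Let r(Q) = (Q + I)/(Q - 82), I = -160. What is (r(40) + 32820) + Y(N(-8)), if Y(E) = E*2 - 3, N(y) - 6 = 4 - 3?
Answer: 229837/7 ≈ 32834.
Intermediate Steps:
N(y) = 7 (N(y) = 6 + (4 - 3) = 6 + 1 = 7)
Y(E) = -3 + 2*E (Y(E) = 2*E - 3 = -3 + 2*E)
r(Q) = (-160 + Q)/(-82 + Q) (r(Q) = (Q - 160)/(Q - 82) = (-160 + Q)/(-82 + Q))
(r(40) + 32820) + Y(N(-8)) = ((-160 + 40)/(-82 + 40) + 32820) + (-3 + 2*7) = (-120/(-42) + 32820) + (-3 + 14) = (-1/42*(-120) + 32820) + 11 = (20/7 + 32820) + 11 = 229760/7 + 11 = 229837/7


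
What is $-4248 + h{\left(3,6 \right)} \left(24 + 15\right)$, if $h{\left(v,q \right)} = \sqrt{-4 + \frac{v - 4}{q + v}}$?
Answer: $-4248 + 13 i \sqrt{37} \approx -4248.0 + 79.076 i$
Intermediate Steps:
$h{\left(v,q \right)} = \sqrt{-4 + \frac{-4 + v}{q + v}}$
$-4248 + h{\left(3,6 \right)} \left(24 + 15\right) = -4248 + \sqrt{\frac{-4 - 24 - 9}{6 + 3}} \left(24 + 15\right) = -4248 + \sqrt{\frac{-4 - 24 - 9}{9}} \cdot 39 = -4248 + \sqrt{\frac{1}{9} \left(-37\right)} 39 = -4248 + \sqrt{- \frac{37}{9}} \cdot 39 = -4248 + \frac{i \sqrt{37}}{3} \cdot 39 = -4248 + 13 i \sqrt{37}$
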